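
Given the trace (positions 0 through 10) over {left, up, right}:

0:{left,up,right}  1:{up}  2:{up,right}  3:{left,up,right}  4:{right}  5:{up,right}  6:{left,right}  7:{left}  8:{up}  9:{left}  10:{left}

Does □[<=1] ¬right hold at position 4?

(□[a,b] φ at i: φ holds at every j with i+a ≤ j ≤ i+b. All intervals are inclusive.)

Check ¬right at every j in [4,5]:
  j=4: false
  j=5: false
Fails at j=4 → formula fails.

Does not hold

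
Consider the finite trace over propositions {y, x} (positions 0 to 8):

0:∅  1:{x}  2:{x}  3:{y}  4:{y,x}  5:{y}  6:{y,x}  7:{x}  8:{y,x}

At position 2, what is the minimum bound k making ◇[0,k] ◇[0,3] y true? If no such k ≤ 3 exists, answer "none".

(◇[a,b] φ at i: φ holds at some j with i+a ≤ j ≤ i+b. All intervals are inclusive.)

0

Scan j = 2,3,… for ◇[0,3] y:
  j=2: holds
First hit at j=2, so smallest k = 2-2 = 0.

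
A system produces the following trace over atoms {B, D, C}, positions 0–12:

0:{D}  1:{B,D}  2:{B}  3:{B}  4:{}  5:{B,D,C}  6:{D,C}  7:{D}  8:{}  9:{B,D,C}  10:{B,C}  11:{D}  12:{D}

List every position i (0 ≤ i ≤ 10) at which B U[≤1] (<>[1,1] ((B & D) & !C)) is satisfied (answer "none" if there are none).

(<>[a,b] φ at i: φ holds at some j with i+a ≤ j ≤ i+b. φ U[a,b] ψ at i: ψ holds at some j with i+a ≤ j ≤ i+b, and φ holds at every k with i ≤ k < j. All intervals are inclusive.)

0

Evaluate at each i in [0,10]:
  i=0: ✓ (rhs at j=0)
  i=1: ✗ (no rhs in [1,2])
  i=2: ✗ (no rhs in [2,3])
  i=3: ✗ (no rhs in [3,4])
  i=4: ✗ (no rhs in [4,5])
  i=5: ✗ (no rhs in [5,6])
  i=6: ✗ (no rhs in [6,7])
  i=7: ✗ (no rhs in [7,8])
  i=8: ✗ (no rhs in [8,9])
  i=9: ✗ (no rhs in [9,10])
  i=10: ✗ (no rhs in [10,11])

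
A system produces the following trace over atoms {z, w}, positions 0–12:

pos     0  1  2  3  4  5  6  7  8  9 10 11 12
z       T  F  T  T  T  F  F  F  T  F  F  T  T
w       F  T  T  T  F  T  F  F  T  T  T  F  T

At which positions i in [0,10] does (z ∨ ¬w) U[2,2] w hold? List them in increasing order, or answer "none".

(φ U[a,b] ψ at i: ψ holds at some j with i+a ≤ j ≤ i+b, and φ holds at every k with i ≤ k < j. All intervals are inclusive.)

3, 6, 7

Evaluate at each i in [0,10]:
  i=0: ✗ (lhs fails at k=1 before rhs at j=2)
  i=1: ✗ (lhs fails at k=1 before rhs at j=3)
  i=2: ✗ (no rhs in [4,4])
  i=3: ✓ (rhs at j=5; lhs holds on [3,4])
  i=4: ✗ (no rhs in [6,6])
  i=5: ✗ (no rhs in [7,7])
  i=6: ✓ (rhs at j=8; lhs holds on [6,7])
  i=7: ✓ (rhs at j=9; lhs holds on [7,8])
  i=8: ✗ (lhs fails at k=9 before rhs at j=10)
  i=9: ✗ (no rhs in [11,11])
  i=10: ✗ (lhs fails at k=10 before rhs at j=12)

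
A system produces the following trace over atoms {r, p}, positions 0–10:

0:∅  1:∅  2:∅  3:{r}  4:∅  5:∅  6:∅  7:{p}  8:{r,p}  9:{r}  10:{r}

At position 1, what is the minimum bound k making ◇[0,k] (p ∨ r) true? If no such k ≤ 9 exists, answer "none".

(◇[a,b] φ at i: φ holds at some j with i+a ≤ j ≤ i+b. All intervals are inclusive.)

Scan j = 1,2,… for (p ∨ r):
  j=1: fails
  j=2: fails
  j=3: holds
First hit at j=3, so smallest k = 3-1 = 2.

2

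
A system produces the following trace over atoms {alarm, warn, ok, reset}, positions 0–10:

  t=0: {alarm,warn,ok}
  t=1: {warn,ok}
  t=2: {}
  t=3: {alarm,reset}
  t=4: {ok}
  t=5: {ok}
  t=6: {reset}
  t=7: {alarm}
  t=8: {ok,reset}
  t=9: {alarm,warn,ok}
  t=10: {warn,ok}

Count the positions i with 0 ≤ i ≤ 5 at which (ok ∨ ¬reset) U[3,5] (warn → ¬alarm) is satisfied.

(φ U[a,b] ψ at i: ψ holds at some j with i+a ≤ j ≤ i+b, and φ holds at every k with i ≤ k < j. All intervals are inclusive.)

1

Evaluate at each i in [0,5]:
  i=0: ✓ (rhs at j=3; lhs holds on [0,2])
  i=1: ✗ (lhs fails at k=3 before rhs at j=4)
  i=2: ✗ (lhs fails at k=3 before rhs at j=5)
  i=3: ✗ (lhs fails at k=3 before rhs at j=6)
  i=4: ✗ (lhs fails at k=6 before rhs at j=7)
  i=5: ✗ (lhs fails at k=6 before rhs at j=8)
Positions where it holds: {0} → 1.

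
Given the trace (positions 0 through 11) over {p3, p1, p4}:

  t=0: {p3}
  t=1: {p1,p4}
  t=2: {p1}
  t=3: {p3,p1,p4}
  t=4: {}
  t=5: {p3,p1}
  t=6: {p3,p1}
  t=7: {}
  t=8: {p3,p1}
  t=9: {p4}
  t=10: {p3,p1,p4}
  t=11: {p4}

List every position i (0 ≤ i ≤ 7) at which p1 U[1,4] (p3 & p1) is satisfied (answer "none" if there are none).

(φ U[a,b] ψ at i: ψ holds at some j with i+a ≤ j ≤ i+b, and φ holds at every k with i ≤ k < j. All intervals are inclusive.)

1, 2, 5

Evaluate at each i in [0,7]:
  i=0: ✗ (lhs fails at k=0 before rhs at j=3)
  i=1: ✓ (rhs at j=3; lhs holds on [1,2])
  i=2: ✓ (rhs at j=3; lhs holds on [2,2])
  i=3: ✗ (lhs fails at k=4 before rhs at j=5)
  i=4: ✗ (lhs fails at k=4 before rhs at j=5)
  i=5: ✓ (rhs at j=6; lhs holds on [5,5])
  i=6: ✗ (lhs fails at k=7 before rhs at j=8)
  i=7: ✗ (lhs fails at k=7 before rhs at j=8)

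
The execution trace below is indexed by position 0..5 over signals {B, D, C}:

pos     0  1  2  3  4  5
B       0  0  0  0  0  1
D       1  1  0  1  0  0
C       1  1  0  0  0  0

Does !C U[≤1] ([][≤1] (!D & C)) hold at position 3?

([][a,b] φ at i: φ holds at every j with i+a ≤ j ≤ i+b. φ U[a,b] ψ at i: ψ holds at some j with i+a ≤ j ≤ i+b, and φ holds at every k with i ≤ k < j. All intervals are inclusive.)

False

Need some j in [3,4] with [][≤1] (!D & C), and !C at every k in [3,j-1].
  j=3: [][≤1] (!D & C) — fails at 3.
  j=4: [][≤1] (!D & C) — fails at 4.
No j in the window works → until fails.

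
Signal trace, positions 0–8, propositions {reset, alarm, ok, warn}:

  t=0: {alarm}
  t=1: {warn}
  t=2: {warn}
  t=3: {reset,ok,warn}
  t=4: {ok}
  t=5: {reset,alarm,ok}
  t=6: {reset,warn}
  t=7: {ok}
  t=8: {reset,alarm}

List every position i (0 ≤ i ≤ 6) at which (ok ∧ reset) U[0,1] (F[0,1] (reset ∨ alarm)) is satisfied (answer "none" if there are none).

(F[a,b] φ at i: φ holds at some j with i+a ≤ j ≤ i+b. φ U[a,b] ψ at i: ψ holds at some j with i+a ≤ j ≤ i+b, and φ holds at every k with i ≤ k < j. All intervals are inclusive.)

0, 2, 3, 4, 5, 6

Evaluate at each i in [0,6]:
  i=0: ✓ (rhs at j=0)
  i=1: ✗ (lhs fails at k=1 before rhs at j=2)
  i=2: ✓ (rhs at j=2)
  i=3: ✓ (rhs at j=3)
  i=4: ✓ (rhs at j=4)
  i=5: ✓ (rhs at j=5)
  i=6: ✓ (rhs at j=6)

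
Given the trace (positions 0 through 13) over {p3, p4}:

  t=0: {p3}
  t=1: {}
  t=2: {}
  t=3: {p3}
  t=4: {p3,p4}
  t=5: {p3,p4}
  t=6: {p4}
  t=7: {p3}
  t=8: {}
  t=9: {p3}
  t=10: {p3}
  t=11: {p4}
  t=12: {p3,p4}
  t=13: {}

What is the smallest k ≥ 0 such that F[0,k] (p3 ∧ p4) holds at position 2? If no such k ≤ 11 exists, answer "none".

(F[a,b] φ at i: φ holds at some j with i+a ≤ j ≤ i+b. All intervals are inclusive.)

2

Scan j = 2,3,… for (p3 ∧ p4):
  j=2: fails
  j=3: fails
  j=4: holds
First hit at j=4, so smallest k = 4-2 = 2.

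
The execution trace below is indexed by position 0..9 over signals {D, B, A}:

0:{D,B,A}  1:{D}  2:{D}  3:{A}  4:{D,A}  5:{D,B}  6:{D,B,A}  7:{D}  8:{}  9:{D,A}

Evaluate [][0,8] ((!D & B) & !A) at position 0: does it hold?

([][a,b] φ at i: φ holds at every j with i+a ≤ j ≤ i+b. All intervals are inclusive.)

Check ((!D & B) & !A) at every j in [0,8]:
  j=0: false
  j=1: false
  j=2: false
  j=3: false
  j=4: false
  j=5: false
  j=6: false
  j=7: false
  j=8: false
Fails at j=0 → formula fails.

Does not hold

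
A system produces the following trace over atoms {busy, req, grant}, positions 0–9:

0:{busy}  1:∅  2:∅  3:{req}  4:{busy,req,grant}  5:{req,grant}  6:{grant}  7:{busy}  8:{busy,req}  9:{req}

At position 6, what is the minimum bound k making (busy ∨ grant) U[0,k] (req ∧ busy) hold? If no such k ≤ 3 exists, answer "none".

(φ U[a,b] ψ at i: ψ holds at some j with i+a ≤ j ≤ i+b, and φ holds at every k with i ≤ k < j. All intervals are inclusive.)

2

Need earliest j ≥ 6 with (req ∧ busy), and (busy ∨ grant) at every k in [6,j-1].
  j=6: rhs fails.
  j=7: rhs fails.
  j=8: rhs holds; lhs holds on [6,7]. k = 2.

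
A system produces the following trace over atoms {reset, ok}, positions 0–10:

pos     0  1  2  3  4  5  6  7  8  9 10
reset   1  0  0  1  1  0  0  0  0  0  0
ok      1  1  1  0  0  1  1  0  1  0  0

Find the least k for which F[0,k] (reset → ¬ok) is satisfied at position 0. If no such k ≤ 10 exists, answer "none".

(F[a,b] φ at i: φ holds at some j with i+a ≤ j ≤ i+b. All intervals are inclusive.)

1

Scan j = 0,1,… for (reset → ¬ok):
  j=0: fails
  j=1: holds
First hit at j=1, so smallest k = 1-0 = 1.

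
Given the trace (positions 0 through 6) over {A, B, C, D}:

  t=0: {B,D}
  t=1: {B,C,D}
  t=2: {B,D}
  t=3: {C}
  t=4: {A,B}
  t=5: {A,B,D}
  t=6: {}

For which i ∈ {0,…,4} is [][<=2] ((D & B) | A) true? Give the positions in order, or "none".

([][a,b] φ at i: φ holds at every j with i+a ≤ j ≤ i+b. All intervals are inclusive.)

0

Evaluate at each i in [0,4]:
  i=0: ✓ (all of [0,2])
  i=1: ✗ (fails at j=3)
  i=2: ✗ (fails at j=3)
  i=3: ✗ (fails at j=3)
  i=4: ✗ (fails at j=6)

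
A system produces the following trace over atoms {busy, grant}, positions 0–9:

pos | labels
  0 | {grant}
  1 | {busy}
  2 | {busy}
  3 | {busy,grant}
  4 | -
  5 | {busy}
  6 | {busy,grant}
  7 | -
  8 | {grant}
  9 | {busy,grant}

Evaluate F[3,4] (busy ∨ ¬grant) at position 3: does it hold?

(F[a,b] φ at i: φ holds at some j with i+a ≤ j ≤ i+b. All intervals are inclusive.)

Yes

Check (busy ∨ ¬grant) at each j in [6,7]:
  j=6: true
  j=7: true
Found at j=6 → formula holds.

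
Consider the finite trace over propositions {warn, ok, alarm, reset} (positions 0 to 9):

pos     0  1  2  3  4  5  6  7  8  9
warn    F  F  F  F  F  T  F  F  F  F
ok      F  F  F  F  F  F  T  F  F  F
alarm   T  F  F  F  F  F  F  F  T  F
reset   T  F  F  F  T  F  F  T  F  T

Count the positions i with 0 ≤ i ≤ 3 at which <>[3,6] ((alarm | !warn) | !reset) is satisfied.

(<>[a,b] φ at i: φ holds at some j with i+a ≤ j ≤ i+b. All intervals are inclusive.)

Evaluate at each i in [0,3]:
  i=0: ✓ (witness j=3)
  i=1: ✓ (witness j=4)
  i=2: ✓ (witness j=5)
  i=3: ✓ (witness j=6)
Positions where it holds: {0, 1, 2, 3} → 4.

4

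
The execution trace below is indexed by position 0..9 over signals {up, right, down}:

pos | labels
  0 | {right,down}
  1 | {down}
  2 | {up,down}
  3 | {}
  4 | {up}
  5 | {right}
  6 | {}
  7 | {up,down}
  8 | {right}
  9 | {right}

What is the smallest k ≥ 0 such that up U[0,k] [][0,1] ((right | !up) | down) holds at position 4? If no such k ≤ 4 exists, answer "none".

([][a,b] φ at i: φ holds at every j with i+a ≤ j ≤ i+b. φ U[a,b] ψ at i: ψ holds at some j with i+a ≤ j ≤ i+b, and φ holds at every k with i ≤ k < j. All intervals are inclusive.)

1

Need earliest j ≥ 4 with [][0,1] ((right | !up) | down), and up at every k in [4,j-1].
  j=4: rhs fails.
  j=5: rhs holds; lhs holds on [4,4]. k = 1.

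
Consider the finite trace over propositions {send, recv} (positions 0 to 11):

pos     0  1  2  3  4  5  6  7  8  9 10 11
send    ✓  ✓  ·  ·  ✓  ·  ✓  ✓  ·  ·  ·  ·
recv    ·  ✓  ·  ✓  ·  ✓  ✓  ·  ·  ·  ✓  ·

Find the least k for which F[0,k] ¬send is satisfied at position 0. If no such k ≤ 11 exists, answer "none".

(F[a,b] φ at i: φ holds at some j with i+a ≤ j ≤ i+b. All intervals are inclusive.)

2

Scan j = 0,1,… for ¬send:
  j=0: fails
  j=1: fails
  j=2: holds
First hit at j=2, so smallest k = 2-0 = 2.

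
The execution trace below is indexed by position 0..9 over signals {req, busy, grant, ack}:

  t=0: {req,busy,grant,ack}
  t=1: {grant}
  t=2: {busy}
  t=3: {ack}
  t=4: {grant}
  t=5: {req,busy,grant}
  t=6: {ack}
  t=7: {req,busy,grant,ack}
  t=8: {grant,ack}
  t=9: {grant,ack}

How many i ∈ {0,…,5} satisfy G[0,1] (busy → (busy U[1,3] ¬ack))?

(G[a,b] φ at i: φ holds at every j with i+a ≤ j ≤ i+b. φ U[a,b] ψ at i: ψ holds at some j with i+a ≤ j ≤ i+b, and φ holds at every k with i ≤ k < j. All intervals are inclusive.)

Evaluate at each i in [0,5]:
  i=0: ✓ (all of [0,1])
  i=1: ✗ (fails at j=2)
  i=2: ✗ (fails at j=2)
  i=3: ✓ (all of [3,4])
  i=4: ✗ (fails at j=5)
  i=5: ✗ (fails at j=5)
Positions where it holds: {0, 3} → 2.

2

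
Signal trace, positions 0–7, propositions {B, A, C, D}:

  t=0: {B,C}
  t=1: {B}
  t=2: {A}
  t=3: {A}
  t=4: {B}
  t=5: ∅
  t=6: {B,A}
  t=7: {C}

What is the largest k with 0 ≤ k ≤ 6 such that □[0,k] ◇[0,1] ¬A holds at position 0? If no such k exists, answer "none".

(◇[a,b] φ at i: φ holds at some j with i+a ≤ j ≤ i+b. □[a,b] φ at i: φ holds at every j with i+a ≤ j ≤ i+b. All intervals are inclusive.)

1

◇[0,1] ¬A must hold from j=0 onward; find where it first fails.
  j=0: holds
  j=1: holds
  j=2: fails
Holds on [0,1], so largest k = 1.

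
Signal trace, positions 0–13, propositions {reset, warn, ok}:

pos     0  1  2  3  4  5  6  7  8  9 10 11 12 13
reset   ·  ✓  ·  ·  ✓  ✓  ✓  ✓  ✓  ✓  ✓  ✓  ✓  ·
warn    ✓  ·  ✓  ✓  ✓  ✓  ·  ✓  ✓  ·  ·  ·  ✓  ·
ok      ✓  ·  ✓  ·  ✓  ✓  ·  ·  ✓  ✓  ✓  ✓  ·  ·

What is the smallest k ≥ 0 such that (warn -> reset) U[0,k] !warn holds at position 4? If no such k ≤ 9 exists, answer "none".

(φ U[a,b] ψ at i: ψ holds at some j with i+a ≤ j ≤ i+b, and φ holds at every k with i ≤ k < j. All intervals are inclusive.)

Need earliest j ≥ 4 with !warn, and (warn -> reset) at every k in [4,j-1].
  j=4: rhs fails.
  j=5: rhs fails.
  j=6: rhs holds; lhs holds on [4,5]. k = 2.

2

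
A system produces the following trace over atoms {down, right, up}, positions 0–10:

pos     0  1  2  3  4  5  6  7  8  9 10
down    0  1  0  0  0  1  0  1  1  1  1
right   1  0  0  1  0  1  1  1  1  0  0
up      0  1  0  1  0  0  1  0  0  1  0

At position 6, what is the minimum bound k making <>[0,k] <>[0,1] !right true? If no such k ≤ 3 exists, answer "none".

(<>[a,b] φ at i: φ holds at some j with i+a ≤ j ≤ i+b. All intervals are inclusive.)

Scan j = 6,7,… for <>[0,1] !right:
  j=6: fails
  j=7: fails
  j=8: holds
First hit at j=8, so smallest k = 8-6 = 2.

2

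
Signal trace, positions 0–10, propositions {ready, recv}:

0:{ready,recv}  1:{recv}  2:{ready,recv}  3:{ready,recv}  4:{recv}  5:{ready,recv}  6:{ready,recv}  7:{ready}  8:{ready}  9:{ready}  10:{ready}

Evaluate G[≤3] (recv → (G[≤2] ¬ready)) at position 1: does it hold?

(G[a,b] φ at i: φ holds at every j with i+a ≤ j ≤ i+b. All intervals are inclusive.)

Check (recv → (G[≤2] ¬ready)) at every j in [1,4]:
  j=1: antecedent true; consequent fails at 2 → ✗
  j=2: antecedent true; consequent fails at 2 → ✗
  j=3: antecedent true; consequent fails at 3 → ✗
  j=4: antecedent true; consequent fails at 5 → ✗
Fails at j=1 → formula fails.

Does not hold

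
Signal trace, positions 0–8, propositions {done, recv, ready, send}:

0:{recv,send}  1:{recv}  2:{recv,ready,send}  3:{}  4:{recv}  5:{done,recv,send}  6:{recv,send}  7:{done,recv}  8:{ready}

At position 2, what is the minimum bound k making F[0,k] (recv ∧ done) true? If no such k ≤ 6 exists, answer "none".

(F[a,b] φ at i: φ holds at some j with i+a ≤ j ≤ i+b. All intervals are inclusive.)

Scan j = 2,3,… for (recv ∧ done):
  j=2: fails
  j=3: fails
  j=4: fails
  j=5: holds
First hit at j=5, so smallest k = 5-2 = 3.

3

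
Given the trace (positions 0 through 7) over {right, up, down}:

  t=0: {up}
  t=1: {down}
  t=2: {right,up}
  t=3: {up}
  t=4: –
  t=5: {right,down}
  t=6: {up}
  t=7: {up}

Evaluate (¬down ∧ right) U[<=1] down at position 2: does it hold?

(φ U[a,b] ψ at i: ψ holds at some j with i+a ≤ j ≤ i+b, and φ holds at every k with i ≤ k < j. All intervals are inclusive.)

Need some j in [2,3] with down, and (¬down ∧ right) at every k in [2,j-1].
  j=2: down false.
  j=3: down false.
No j in the window works → until fails.

No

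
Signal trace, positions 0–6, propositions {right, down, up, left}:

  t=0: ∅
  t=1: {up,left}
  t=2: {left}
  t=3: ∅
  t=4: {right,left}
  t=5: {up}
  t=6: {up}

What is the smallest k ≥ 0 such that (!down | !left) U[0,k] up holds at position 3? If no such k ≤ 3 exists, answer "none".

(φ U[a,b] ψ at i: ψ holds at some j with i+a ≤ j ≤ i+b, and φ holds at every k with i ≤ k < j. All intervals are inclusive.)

2

Need earliest j ≥ 3 with up, and (!down | !left) at every k in [3,j-1].
  j=3: rhs fails.
  j=4: rhs fails.
  j=5: rhs holds; lhs holds on [3,4]. k = 2.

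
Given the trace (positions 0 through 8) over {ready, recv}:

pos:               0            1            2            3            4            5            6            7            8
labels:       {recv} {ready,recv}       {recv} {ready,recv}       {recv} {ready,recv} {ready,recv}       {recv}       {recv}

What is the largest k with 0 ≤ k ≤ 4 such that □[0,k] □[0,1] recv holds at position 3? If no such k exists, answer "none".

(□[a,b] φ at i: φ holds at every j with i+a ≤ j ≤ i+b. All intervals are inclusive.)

4

□[0,1] recv must hold from j=3 onward; find where it first fails.
  j=3: holds
  j=4: holds
  j=5: holds
  j=6: holds
  j=7: holds
Holds through j=7; largest k = 4.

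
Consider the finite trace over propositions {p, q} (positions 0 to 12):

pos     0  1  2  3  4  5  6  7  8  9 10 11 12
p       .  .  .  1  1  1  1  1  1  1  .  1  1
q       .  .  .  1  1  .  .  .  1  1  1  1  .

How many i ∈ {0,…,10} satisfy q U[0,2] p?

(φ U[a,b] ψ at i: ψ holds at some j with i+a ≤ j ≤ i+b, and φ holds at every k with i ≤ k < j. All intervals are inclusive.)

Evaluate at each i in [0,10]:
  i=0: ✗ (no rhs in [0,2])
  i=1: ✗ (lhs fails at k=1 before rhs at j=3)
  i=2: ✗ (lhs fails at k=2 before rhs at j=3)
  i=3: ✓ (rhs at j=3)
  i=4: ✓ (rhs at j=4)
  i=5: ✓ (rhs at j=5)
  i=6: ✓ (rhs at j=6)
  i=7: ✓ (rhs at j=7)
  i=8: ✓ (rhs at j=8)
  i=9: ✓ (rhs at j=9)
  i=10: ✓ (rhs at j=11; lhs holds on [10,10])
Positions where it holds: {3, 4, 5, 6, 7, 8, 9, 10} → 8.

8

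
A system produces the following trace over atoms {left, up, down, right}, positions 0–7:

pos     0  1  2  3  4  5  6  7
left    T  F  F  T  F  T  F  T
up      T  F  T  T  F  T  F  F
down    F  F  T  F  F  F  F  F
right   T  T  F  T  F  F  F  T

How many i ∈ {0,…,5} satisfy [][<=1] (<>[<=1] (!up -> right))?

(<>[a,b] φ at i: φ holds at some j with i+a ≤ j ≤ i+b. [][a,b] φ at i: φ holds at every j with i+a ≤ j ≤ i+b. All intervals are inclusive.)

6

Evaluate at each i in [0,5]:
  i=0: ✓ (all of [0,1])
  i=1: ✓ (all of [1,2])
  i=2: ✓ (all of [2,3])
  i=3: ✓ (all of [3,4])
  i=4: ✓ (all of [4,5])
  i=5: ✓ (all of [5,6])
Positions where it holds: {0, 1, 2, 3, 4, 5} → 6.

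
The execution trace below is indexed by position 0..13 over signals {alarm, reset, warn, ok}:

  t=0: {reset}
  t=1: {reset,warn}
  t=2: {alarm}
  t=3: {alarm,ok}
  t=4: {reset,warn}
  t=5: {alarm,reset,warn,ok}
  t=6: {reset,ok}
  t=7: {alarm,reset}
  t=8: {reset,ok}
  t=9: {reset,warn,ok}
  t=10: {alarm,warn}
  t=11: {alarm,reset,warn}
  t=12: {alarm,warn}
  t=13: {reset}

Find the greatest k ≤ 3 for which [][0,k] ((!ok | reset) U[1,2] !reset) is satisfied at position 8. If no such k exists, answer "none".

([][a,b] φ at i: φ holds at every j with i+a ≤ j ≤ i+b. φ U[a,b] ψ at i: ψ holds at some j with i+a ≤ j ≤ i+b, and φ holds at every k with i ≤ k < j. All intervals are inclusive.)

((!ok | reset) U[1,2] !reset) must hold from j=8 onward; find where it first fails.
  j=8: holds
  j=9: holds
  j=10: holds
  j=11: holds
Holds through j=11; largest k = 3.

3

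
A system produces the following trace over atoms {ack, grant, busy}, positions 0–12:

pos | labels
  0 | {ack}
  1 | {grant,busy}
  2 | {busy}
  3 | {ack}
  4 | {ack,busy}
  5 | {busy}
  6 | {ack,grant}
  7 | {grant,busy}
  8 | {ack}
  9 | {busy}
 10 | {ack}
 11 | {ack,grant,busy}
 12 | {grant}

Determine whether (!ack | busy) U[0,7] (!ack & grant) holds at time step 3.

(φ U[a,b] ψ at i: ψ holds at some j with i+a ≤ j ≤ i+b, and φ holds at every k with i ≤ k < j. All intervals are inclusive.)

Does not hold

Need some j in [3,10] with (!ack & grant), and (!ack | busy) at every k in [3,j-1].
  j=3: (!ack & grant) false.
  j=4: (!ack & grant) false.
  j=5: (!ack & grant) false.
  j=6: (!ack & grant) false.
  j=7: (!ack & grant) holds, but (!ack | busy) fails at k=3 → not this j.
  j=8: (!ack & grant) false.
  j=9: (!ack & grant) false.
  j=10: (!ack & grant) false.
No j in the window works → until fails.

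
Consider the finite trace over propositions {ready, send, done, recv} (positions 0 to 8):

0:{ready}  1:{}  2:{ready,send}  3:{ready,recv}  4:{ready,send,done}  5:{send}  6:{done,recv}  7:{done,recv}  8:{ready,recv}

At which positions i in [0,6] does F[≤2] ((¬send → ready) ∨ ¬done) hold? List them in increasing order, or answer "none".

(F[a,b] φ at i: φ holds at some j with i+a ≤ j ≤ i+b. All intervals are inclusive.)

0, 1, 2, 3, 4, 5, 6

Evaluate at each i in [0,6]:
  i=0: ✓ (witness j=0)
  i=1: ✓ (witness j=1)
  i=2: ✓ (witness j=2)
  i=3: ✓ (witness j=3)
  i=4: ✓ (witness j=4)
  i=5: ✓ (witness j=5)
  i=6: ✓ (witness j=8)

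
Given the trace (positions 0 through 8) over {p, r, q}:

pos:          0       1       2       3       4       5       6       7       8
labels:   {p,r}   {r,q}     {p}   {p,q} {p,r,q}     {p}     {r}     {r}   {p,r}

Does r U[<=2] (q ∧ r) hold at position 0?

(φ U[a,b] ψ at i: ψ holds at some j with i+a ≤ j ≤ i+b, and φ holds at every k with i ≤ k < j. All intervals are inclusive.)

Yes

Need some j in [0,2] with (q ∧ r), and r at every k in [0,j-1].
  j=0: (q ∧ r) false.
  j=1: (q ∧ r) holds; r holds at every k in [0,0] → satisfied.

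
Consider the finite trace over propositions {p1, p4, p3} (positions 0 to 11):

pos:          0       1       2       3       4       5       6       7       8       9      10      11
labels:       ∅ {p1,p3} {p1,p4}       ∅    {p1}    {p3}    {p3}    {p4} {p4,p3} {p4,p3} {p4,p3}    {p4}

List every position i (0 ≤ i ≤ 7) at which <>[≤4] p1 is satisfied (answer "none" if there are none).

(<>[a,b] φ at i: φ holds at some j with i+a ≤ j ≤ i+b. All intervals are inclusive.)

0, 1, 2, 3, 4

Evaluate at each i in [0,7]:
  i=0: ✓ (witness j=1)
  i=1: ✓ (witness j=1)
  i=2: ✓ (witness j=2)
  i=3: ✓ (witness j=4)
  i=4: ✓ (witness j=4)
  i=5: ✗ (none in [5,9])
  i=6: ✗ (none in [6,10])
  i=7: ✗ (none in [7,11])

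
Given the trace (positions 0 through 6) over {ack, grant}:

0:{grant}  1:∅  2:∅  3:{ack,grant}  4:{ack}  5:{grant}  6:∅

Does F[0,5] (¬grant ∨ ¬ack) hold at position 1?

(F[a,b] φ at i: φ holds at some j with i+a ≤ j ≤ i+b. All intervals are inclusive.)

True

Check (¬grant ∨ ¬ack) at each j in [1,6]:
  j=1: true
  j=2: true
  j=3: false
  j=4: true
  j=5: true
  j=6: true
Found at j=1 → formula holds.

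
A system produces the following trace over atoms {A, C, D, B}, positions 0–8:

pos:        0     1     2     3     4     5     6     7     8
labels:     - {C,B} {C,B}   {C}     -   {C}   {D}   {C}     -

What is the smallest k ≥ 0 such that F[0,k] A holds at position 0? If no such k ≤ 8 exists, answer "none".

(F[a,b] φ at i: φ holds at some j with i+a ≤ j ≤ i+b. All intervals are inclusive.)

Scan j = 0,1,… for A:
  j=0: fails
  j=1: fails
  j=2: fails
  j=3: fails
  j=4: fails
  j=5: fails
  j=6: fails
  j=7: fails
  j=8: fails
No j in [0,8] satisfies it → none.

none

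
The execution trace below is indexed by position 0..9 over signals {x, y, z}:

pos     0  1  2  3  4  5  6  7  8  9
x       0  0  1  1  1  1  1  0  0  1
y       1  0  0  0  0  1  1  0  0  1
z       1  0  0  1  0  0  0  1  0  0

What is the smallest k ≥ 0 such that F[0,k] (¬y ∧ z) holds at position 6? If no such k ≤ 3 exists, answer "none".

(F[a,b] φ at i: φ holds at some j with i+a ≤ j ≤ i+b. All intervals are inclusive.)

Scan j = 6,7,… for (¬y ∧ z):
  j=6: fails
  j=7: holds
First hit at j=7, so smallest k = 7-6 = 1.

1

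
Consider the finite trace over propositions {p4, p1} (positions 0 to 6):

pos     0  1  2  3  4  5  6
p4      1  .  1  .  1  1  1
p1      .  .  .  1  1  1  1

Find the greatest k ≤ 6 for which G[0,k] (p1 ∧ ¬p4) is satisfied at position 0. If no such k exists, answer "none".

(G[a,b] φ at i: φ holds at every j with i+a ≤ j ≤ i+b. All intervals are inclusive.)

(p1 ∧ ¬p4) must hold from j=0 onward; find where it first fails.
  j=0: fails → no k works.

none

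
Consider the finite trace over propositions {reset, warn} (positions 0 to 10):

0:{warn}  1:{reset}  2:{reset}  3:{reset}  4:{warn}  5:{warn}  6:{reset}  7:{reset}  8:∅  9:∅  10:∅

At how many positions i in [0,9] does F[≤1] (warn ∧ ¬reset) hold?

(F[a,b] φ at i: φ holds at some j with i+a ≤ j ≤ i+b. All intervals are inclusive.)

Evaluate at each i in [0,9]:
  i=0: ✓ (witness j=0)
  i=1: ✗ (none in [1,2])
  i=2: ✗ (none in [2,3])
  i=3: ✓ (witness j=4)
  i=4: ✓ (witness j=4)
  i=5: ✓ (witness j=5)
  i=6: ✗ (none in [6,7])
  i=7: ✗ (none in [7,8])
  i=8: ✗ (none in [8,9])
  i=9: ✗ (none in [9,10])
Positions where it holds: {0, 3, 4, 5} → 4.

4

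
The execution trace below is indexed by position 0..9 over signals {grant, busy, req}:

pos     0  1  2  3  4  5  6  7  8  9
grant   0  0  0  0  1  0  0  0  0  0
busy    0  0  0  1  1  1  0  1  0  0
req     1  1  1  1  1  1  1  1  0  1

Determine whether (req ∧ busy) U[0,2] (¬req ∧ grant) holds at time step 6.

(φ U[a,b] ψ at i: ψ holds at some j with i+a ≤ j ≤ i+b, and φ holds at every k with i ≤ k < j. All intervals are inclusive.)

Need some j in [6,8] with (¬req ∧ grant), and (req ∧ busy) at every k in [6,j-1].
  j=6: (¬req ∧ grant) false.
  j=7: (¬req ∧ grant) false.
  j=8: (¬req ∧ grant) false.
No j in the window works → until fails.

Does not hold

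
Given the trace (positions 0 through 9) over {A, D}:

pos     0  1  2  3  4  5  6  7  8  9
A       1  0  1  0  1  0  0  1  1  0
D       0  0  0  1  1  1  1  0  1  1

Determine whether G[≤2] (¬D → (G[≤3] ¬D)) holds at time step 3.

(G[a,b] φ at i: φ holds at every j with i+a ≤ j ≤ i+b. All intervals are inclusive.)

True

Check (¬D → (G[≤3] ¬D)) at every j in [3,5]:
  j=3: antecedent false → ✓
  j=4: antecedent false → ✓
  j=5: antecedent false → ✓
All positions satisfy it → formula holds.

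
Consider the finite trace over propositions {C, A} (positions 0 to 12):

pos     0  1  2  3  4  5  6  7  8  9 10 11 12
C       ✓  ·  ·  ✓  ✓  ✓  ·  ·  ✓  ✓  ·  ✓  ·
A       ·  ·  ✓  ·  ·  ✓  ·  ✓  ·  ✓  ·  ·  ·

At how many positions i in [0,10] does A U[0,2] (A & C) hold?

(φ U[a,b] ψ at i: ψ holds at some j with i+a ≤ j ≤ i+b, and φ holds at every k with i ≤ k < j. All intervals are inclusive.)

2

Evaluate at each i in [0,10]:
  i=0: ✗ (no rhs in [0,2])
  i=1: ✗ (no rhs in [1,3])
  i=2: ✗ (no rhs in [2,4])
  i=3: ✗ (lhs fails at k=3 before rhs at j=5)
  i=4: ✗ (lhs fails at k=4 before rhs at j=5)
  i=5: ✓ (rhs at j=5)
  i=6: ✗ (no rhs in [6,8])
  i=7: ✗ (lhs fails at k=8 before rhs at j=9)
  i=8: ✗ (lhs fails at k=8 before rhs at j=9)
  i=9: ✓ (rhs at j=9)
  i=10: ✗ (no rhs in [10,12])
Positions where it holds: {5, 9} → 2.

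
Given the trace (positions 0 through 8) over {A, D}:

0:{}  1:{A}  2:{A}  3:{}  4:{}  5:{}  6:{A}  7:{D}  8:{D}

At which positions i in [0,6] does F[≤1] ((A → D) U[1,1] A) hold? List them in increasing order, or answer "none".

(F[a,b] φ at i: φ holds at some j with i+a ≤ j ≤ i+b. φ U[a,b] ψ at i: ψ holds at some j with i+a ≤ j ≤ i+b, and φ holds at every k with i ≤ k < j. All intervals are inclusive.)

Evaluate at each i in [0,6]:
  i=0: ✓ (witness j=0)
  i=1: ✗ (none in [1,2])
  i=2: ✗ (none in [2,3])
  i=3: ✗ (none in [3,4])
  i=4: ✓ (witness j=5)
  i=5: ✓ (witness j=5)
  i=6: ✗ (none in [6,7])

0, 4, 5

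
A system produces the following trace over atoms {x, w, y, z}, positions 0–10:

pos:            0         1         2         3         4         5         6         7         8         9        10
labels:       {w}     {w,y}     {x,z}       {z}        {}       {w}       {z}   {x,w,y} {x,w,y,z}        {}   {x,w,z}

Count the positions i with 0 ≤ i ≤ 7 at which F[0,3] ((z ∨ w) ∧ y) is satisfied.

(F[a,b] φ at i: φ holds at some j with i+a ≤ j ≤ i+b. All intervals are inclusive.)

6

Evaluate at each i in [0,7]:
  i=0: ✓ (witness j=1)
  i=1: ✓ (witness j=1)
  i=2: ✗ (none in [2,5])
  i=3: ✗ (none in [3,6])
  i=4: ✓ (witness j=7)
  i=5: ✓ (witness j=7)
  i=6: ✓ (witness j=7)
  i=7: ✓ (witness j=7)
Positions where it holds: {0, 1, 4, 5, 6, 7} → 6.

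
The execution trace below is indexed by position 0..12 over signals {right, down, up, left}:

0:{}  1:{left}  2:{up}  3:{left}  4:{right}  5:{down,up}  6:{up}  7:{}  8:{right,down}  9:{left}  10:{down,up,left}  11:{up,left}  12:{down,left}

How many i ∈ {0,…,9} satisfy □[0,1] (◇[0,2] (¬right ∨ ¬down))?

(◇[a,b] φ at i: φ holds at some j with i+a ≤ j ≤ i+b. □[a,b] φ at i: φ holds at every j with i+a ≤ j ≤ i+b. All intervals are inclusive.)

Evaluate at each i in [0,9]:
  i=0: ✓ (all of [0,1])
  i=1: ✓ (all of [1,2])
  i=2: ✓ (all of [2,3])
  i=3: ✓ (all of [3,4])
  i=4: ✓ (all of [4,5])
  i=5: ✓ (all of [5,6])
  i=6: ✓ (all of [6,7])
  i=7: ✓ (all of [7,8])
  i=8: ✓ (all of [8,9])
  i=9: ✓ (all of [9,10])
Positions where it holds: {0, 1, 2, 3, 4, 5, 6, 7, 8, 9} → 10.

10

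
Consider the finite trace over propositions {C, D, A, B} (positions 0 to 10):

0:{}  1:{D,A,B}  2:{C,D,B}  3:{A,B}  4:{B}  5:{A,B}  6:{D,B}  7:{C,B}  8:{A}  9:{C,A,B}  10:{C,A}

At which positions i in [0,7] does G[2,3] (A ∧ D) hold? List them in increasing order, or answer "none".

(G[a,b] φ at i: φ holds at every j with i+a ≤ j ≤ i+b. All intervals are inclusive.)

none

Evaluate at each i in [0,7]:
  i=0: ✗ (fails at j=2)
  i=1: ✗ (fails at j=3)
  i=2: ✗ (fails at j=4)
  i=3: ✗ (fails at j=5)
  i=4: ✗ (fails at j=6)
  i=5: ✗ (fails at j=7)
  i=6: ✗ (fails at j=8)
  i=7: ✗ (fails at j=9)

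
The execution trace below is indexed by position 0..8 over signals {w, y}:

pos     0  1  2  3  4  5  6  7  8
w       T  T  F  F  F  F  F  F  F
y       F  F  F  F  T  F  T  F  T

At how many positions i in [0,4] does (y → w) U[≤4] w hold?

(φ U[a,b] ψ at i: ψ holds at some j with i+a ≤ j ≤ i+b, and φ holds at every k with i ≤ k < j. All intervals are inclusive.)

Evaluate at each i in [0,4]:
  i=0: ✓ (rhs at j=0)
  i=1: ✓ (rhs at j=1)
  i=2: ✗ (no rhs in [2,6])
  i=3: ✗ (no rhs in [3,7])
  i=4: ✗ (no rhs in [4,8])
Positions where it holds: {0, 1} → 2.

2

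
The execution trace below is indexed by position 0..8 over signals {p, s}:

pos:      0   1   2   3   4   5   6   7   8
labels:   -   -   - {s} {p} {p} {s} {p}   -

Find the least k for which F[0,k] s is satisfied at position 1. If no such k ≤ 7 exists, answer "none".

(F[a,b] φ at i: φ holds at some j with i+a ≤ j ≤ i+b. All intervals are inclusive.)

Scan j = 1,2,… for s:
  j=1: fails
  j=2: fails
  j=3: holds
First hit at j=3, so smallest k = 3-1 = 2.

2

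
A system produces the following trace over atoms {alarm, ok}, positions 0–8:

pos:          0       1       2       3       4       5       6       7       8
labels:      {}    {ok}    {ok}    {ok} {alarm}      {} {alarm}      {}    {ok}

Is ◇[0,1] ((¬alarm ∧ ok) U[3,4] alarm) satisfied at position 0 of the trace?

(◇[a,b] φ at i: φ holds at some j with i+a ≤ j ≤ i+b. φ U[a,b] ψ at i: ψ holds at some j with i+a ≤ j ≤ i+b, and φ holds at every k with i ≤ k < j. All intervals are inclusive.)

True

Check ((¬alarm ∧ ok) U[3,4] alarm) at each j in [0,1]:
  j=0: fails
  j=1: holds
Found at j=1 → formula holds.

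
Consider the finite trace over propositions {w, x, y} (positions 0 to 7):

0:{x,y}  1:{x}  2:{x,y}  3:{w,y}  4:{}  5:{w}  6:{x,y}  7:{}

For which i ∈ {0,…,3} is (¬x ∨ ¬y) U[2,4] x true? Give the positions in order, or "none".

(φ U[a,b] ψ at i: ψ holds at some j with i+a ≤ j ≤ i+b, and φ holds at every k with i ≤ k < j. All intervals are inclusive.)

3

Evaluate at each i in [0,3]:
  i=0: ✗ (lhs fails at k=0 before rhs at j=2)
  i=1: ✗ (no rhs in [3,5])
  i=2: ✗ (lhs fails at k=2 before rhs at j=6)
  i=3: ✓ (rhs at j=6; lhs holds on [3,5])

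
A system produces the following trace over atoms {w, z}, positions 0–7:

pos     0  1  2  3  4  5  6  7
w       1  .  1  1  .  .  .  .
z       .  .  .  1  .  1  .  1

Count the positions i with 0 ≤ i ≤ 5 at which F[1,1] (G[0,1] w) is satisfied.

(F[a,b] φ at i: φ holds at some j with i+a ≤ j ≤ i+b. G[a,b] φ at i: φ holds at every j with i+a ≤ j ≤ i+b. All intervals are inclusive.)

1

Evaluate at each i in [0,5]:
  i=0: ✗ (none in [1,1])
  i=1: ✓ (witness j=2)
  i=2: ✗ (none in [3,3])
  i=3: ✗ (none in [4,4])
  i=4: ✗ (none in [5,5])
  i=5: ✗ (none in [6,6])
Positions where it holds: {1} → 1.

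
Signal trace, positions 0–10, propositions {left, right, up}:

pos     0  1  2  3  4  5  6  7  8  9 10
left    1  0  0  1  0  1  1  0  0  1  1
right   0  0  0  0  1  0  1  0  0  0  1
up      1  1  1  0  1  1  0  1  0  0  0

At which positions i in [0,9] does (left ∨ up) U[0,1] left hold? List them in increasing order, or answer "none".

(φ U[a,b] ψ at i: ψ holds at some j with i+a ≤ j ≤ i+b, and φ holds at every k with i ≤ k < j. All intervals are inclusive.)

Evaluate at each i in [0,9]:
  i=0: ✓ (rhs at j=0)
  i=1: ✗ (no rhs in [1,2])
  i=2: ✓ (rhs at j=3; lhs holds on [2,2])
  i=3: ✓ (rhs at j=3)
  i=4: ✓ (rhs at j=5; lhs holds on [4,4])
  i=5: ✓ (rhs at j=5)
  i=6: ✓ (rhs at j=6)
  i=7: ✗ (no rhs in [7,8])
  i=8: ✗ (lhs fails at k=8 before rhs at j=9)
  i=9: ✓ (rhs at j=9)

0, 2, 3, 4, 5, 6, 9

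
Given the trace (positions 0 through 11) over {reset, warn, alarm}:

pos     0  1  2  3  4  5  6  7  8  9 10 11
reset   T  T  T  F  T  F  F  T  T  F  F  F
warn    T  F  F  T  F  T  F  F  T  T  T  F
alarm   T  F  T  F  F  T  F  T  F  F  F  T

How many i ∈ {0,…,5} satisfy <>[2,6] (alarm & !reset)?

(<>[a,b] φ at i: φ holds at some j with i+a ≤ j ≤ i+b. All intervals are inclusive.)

Evaluate at each i in [0,5]:
  i=0: ✓ (witness j=5)
  i=1: ✓ (witness j=5)
  i=2: ✓ (witness j=5)
  i=3: ✓ (witness j=5)
  i=4: ✗ (none in [6,10])
  i=5: ✓ (witness j=11)
Positions where it holds: {0, 1, 2, 3, 5} → 5.

5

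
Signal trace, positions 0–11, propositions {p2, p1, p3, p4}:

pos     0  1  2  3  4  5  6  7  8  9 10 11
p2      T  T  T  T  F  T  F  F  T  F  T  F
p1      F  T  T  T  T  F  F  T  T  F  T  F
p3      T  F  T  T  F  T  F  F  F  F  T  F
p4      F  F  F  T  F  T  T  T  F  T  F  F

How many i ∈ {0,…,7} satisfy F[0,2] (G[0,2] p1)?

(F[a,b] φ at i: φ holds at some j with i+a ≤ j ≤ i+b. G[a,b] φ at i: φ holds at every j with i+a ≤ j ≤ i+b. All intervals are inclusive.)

Evaluate at each i in [0,7]:
  i=0: ✓ (witness j=1)
  i=1: ✓ (witness j=1)
  i=2: ✓ (witness j=2)
  i=3: ✗ (none in [3,5])
  i=4: ✗ (none in [4,6])
  i=5: ✗ (none in [5,7])
  i=6: ✗ (none in [6,8])
  i=7: ✗ (none in [7,9])
Positions where it holds: {0, 1, 2} → 3.

3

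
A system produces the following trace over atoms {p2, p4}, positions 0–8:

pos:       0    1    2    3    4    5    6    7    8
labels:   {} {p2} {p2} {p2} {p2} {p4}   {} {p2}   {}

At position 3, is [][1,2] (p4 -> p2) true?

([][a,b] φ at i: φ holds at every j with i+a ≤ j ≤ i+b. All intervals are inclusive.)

Does not hold

Check (p4 -> p2) at every j in [4,5]:
  j=4: antecedent false → ✓
  j=5: antecedent true; consequent false → ✗
Fails at j=5 → formula fails.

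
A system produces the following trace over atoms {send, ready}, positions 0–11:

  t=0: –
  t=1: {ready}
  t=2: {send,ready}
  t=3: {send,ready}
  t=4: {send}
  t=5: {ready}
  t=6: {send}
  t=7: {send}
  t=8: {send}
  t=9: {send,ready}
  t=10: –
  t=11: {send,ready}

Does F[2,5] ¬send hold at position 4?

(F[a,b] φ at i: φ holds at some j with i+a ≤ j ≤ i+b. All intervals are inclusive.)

Does not hold

Check ¬send at each j in [6,9]:
  j=6: false
  j=7: false
  j=8: false
  j=9: false
No position in the window satisfies it → formula fails.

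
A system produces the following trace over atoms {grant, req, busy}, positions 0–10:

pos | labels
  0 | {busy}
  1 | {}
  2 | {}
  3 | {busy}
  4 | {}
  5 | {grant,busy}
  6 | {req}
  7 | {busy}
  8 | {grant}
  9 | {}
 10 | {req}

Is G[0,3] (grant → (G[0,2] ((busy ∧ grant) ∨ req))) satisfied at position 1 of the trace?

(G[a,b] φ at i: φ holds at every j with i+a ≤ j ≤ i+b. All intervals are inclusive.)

Check (grant → (G[0,2] ((busy ∧ grant) ∨ req))) at every j in [1,4]:
  j=1: antecedent false → ✓
  j=2: antecedent false → ✓
  j=3: antecedent false → ✓
  j=4: antecedent false → ✓
All positions satisfy it → formula holds.

Holds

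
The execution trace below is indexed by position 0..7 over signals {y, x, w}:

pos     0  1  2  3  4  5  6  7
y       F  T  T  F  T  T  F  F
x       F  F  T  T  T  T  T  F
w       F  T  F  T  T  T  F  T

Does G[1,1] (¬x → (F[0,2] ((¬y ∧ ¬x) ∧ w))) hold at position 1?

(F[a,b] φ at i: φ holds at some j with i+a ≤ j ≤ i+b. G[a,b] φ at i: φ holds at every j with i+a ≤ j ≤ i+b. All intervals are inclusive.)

True

Check (¬x → (F[0,2] ((¬y ∧ ¬x) ∧ w))) at every j in [2,2]:
  j=2: antecedent false → ✓
All positions satisfy it → formula holds.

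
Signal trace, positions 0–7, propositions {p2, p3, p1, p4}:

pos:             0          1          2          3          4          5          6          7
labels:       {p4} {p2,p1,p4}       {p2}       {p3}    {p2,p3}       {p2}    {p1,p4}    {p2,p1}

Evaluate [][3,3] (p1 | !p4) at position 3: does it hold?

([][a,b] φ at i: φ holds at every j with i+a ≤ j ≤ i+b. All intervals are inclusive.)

Check (p1 | !p4) at every j in [6,6]:
  j=6: true
All positions satisfy it → formula holds.

True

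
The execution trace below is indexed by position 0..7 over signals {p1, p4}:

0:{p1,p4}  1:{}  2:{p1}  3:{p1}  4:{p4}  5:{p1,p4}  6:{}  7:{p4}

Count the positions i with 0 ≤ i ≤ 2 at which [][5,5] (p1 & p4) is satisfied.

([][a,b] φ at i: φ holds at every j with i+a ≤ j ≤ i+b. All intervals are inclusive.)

1

Evaluate at each i in [0,2]:
  i=0: ✓ (all of [5,5])
  i=1: ✗ (fails at j=6)
  i=2: ✗ (fails at j=7)
Positions where it holds: {0} → 1.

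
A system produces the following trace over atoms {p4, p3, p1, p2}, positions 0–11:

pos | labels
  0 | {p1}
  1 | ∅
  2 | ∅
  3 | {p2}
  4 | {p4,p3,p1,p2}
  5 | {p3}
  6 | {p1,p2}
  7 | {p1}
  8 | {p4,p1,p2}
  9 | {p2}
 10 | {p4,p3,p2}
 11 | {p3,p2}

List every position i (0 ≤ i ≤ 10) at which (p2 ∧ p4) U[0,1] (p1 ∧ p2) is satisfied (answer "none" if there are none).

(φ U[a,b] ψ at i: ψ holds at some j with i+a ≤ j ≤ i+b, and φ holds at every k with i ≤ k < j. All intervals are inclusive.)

4, 6, 8

Evaluate at each i in [0,10]:
  i=0: ✗ (no rhs in [0,1])
  i=1: ✗ (no rhs in [1,2])
  i=2: ✗ (no rhs in [2,3])
  i=3: ✗ (lhs fails at k=3 before rhs at j=4)
  i=4: ✓ (rhs at j=4)
  i=5: ✗ (lhs fails at k=5 before rhs at j=6)
  i=6: ✓ (rhs at j=6)
  i=7: ✗ (lhs fails at k=7 before rhs at j=8)
  i=8: ✓ (rhs at j=8)
  i=9: ✗ (no rhs in [9,10])
  i=10: ✗ (no rhs in [10,11])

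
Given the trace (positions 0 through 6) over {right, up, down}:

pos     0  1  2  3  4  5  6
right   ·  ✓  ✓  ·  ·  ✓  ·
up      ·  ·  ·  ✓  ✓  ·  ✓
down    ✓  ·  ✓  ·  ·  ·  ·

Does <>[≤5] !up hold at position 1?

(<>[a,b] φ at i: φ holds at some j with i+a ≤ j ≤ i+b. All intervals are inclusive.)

Check !up at each j in [1,6]:
  j=1: true
  j=2: true
  j=3: false
  j=4: false
  j=5: true
  j=6: false
Found at j=1 → formula holds.

Yes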